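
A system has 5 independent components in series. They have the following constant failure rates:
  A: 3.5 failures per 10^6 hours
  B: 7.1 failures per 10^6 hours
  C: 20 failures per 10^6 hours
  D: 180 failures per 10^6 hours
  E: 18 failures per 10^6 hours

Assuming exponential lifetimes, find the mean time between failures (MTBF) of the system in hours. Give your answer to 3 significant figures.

4370

Series of exponential components: λ_sys = Σ λ_i
λ_sys = 0.0000035 + 0.0000071 + 0.000020 + 0.00018 + 0.000018 = 2.2860e-04 /h
MTBF = 1 / λ_sys = 4370 h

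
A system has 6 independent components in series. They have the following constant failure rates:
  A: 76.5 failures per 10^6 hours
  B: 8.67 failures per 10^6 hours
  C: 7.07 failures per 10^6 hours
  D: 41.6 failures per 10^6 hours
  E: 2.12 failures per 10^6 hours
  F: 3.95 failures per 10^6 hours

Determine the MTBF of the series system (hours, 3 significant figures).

7150

Series of exponential components: λ_sys = Σ λ_i
λ_sys = 0.0000765 + 0.00000867 + 0.00000707 + 0.0000416 + 0.00000212 + 0.00000395 = 1.3991e-04 /h
MTBF = 1 / λ_sys = 7150 h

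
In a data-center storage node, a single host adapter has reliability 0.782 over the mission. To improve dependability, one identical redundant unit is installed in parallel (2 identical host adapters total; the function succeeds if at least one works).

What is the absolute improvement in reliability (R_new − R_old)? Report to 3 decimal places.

0.170

R_before = 0.782
R_after = 1 − (1 − 0.782)^2 = 0.952
ΔR = 0.952 − 0.782 = 0.170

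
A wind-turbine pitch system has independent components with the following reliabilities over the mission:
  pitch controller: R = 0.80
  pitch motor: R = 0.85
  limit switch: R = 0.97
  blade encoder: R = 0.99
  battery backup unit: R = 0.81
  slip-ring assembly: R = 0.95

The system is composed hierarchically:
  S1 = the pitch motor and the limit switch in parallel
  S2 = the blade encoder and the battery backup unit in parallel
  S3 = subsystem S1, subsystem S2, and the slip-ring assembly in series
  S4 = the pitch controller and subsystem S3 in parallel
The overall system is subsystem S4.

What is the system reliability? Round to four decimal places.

0.9888

Parallel (pitch motor and limit switch): 1 − (1 − 0.850000)(1 − 0.970000) = 0.995500
Parallel (blade encoder and battery backup unit): 1 − (1 − 0.990000)(1 − 0.810000) = 0.998100
Series ([0.995500], [0.998100], and slip-ring assembly): 0.995500 × 0.998100 × 0.950000 = 0.943928
Parallel (pitch controller and [0.943928]): 1 − (1 − 0.800000)(1 − 0.943928) = 0.9888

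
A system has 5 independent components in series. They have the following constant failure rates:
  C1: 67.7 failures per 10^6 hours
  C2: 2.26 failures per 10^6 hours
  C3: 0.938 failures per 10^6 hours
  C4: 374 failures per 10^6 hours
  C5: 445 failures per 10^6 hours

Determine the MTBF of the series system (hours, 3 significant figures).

Series of exponential components: λ_sys = Σ λ_i
λ_sys = 0.0000677 + 0.00000226 + 0.000000938 + 0.000374 + 0.000445 = 8.8990e-04 /h
MTBF = 1 / λ_sys = 1120 h

1120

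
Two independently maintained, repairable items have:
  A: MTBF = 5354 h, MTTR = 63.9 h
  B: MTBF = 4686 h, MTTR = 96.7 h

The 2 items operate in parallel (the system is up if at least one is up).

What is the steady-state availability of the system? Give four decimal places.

0.9998

A(A) = MTBF/(MTBF+MTTR) = 5354/(5354+63.9) = 0.988206
A(B) = MTBF/(MTBF+MTTR) = 4686/(4686+96.7) = 0.979781
Parallel availability: 1 − (1 − 0.988206)(1 − 0.979781) = 0.9998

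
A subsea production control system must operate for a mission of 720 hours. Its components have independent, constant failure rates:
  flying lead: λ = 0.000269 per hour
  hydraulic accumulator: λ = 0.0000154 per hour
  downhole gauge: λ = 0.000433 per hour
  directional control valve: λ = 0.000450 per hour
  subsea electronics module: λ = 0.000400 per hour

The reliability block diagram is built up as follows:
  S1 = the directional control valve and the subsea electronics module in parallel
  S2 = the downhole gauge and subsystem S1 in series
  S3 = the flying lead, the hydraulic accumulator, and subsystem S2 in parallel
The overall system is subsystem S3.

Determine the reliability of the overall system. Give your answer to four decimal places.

R(flying lead) = exp(−0.000269 × 720) = 0.823922
R(hydraulic accumulator) = exp(−0.0000154 × 720) = 0.988973
R(downhole gauge) = exp(−0.000433 × 720) = 0.732157
R(directional control valve) = exp(−0.000450 × 720) = 0.723250
R(subsea electronics module) = exp(−0.000400 × 720) = 0.749762
Parallel (directional control valve and subsea electronics module): 1 − (1 − 0.723250)(1 − 0.749762) = 0.930747
Series (downhole gauge and [0.930747]): 0.732157 × 0.930747 = 0.681453
Parallel (flying lead, hydraulic accumulator, and [0.681453]): 1 − (1 − 0.823922)(1 − 0.988973)(1 − 0.681453) = 0.9994

0.9994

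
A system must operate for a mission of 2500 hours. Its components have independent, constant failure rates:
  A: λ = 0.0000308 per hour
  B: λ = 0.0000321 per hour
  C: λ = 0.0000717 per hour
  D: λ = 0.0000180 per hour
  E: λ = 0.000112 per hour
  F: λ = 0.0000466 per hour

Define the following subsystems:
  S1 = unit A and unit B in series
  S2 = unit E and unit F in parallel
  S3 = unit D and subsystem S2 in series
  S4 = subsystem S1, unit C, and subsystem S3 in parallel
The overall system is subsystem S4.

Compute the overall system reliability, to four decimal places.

R(A) = exp(−0.0000308 × 2500) = 0.925890
R(B) = exp(−0.0000321 × 2500) = 0.922886
R(C) = exp(−0.0000717 × 2500) = 0.835897
R(D) = exp(−0.0000180 × 2500) = 0.955997
R(E) = exp(−0.000112 × 2500) = 0.755784
R(F) = exp(−0.0000466 × 2500) = 0.890030
Series (A and B): 0.925890 × 0.922886 = 0.854491
Parallel (E and F): 1 − (1 − 0.755784)(1 − 0.890030) = 0.973144
Series (D and [0.973144]): 0.955997 × 0.973144 = 0.930323
Parallel ([0.854491], C, and [0.930323]): 1 − (1 − 0.854491)(1 − 0.835897)(1 − 0.930323) = 0.9983

0.9983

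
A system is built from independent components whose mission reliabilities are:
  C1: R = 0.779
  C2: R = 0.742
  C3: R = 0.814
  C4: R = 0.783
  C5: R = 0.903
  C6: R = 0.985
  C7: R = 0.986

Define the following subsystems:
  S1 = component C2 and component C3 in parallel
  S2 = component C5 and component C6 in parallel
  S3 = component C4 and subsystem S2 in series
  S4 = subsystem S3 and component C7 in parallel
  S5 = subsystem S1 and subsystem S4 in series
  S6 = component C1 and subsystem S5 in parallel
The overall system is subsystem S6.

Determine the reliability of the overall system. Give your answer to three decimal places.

0.989

Parallel (C2 and C3): 1 − (1 − 0.74200)(1 − 0.81400) = 0.95201
Parallel (C5 and C6): 1 − (1 − 0.90300)(1 − 0.98500) = 0.99855
Series (C4 and [0.99855]): 0.78300 × 0.99855 = 0.78186
Parallel ([0.78186] and C7): 1 − (1 − 0.78186)(1 − 0.98600) = 0.99695
Series ([0.95201] and [0.99695]): 0.95201 × 0.99695 = 0.94911
Parallel (C1 and [0.94911]): 1 − (1 − 0.77900)(1 − 0.94911) = 0.989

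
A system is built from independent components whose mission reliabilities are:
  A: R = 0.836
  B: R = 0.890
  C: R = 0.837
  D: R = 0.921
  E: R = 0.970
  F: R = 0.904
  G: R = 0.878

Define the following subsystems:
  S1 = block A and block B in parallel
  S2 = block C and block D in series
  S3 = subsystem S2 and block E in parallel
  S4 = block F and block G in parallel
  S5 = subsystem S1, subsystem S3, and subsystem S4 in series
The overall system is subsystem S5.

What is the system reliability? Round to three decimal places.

Parallel (A and B): 1 − (1 − 0.83600)(1 − 0.89000) = 0.98196
Series (C and D): 0.83700 × 0.92100 = 0.77088
Parallel ([0.77088] and E): 1 − (1 − 0.77088)(1 − 0.97000) = 0.99313
Parallel (F and G): 1 − (1 − 0.90400)(1 − 0.87800) = 0.98829
Series ([0.98196], [0.99313], and [0.98829]): 0.98196 × 0.99313 × 0.98829 = 0.964

0.964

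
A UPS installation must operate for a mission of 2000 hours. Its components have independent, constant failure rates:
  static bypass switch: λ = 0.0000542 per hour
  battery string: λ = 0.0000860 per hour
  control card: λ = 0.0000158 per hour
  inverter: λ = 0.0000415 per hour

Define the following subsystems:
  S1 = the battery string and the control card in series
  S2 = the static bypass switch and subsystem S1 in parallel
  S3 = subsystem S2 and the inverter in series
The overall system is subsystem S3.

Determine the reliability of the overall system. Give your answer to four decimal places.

R(static bypass switch) = exp(−0.0000542 × 2000) = 0.897269
R(battery string) = exp(−0.0000860 × 2000) = 0.841979
R(control card) = exp(−0.0000158 × 2000) = 0.968894
R(inverter) = exp(−0.0000415 × 2000) = 0.920351
Series (battery string and control card): 0.841979 × 0.968894 = 0.815788
Parallel (static bypass switch and [0.815788]): 1 − (1 − 0.897269)(1 − 0.815788) = 0.981076
Series ([0.981076] and inverter): 0.981076 × 0.920351 = 0.9029

0.9029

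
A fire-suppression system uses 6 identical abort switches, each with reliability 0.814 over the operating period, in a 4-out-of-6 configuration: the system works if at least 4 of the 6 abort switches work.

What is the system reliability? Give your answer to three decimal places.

R = Σ_{i=4}^{6} C(6,i) p^i (1−p)^{6−i} with p = 0.814
C(6,4)·0.814^4·0.186^2 = 0.22783
C(6,5)·0.814^5·0.186^1 = 0.39883
C(6,6)·0.814^6·0.186^0 = 0.29090
Sum = 0.918

0.918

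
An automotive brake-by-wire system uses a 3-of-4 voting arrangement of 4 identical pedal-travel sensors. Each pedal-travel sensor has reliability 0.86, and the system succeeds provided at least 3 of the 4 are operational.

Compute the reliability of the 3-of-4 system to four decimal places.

R = Σ_{i=3}^{4} C(4,i) p^i (1−p)^{4−i} with p = 0.86
C(4,3)·0.86^3·0.14^1 = 0.356191
C(4,4)·0.86^4·0.14^0 = 0.547008
Sum = 0.9032

0.9032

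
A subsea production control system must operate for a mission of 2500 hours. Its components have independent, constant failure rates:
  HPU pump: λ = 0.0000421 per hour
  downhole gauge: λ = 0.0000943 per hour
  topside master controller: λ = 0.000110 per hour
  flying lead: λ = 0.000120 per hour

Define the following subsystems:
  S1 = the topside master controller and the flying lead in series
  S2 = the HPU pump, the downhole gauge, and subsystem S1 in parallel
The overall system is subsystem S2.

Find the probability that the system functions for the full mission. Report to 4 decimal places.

0.9908

R(HPU pump) = exp(−0.0000421 × 2500) = 0.900099
R(downhole gauge) = exp(−0.0000943 × 2500) = 0.789978
R(topside master controller) = exp(−0.000110 × 2500) = 0.759572
R(flying lead) = exp(−0.000120 × 2500) = 0.740818
Series (topside master controller and flying lead): 0.759572 × 0.740818 = 0.562705
Parallel (HPU pump, downhole gauge, and [0.562705]): 1 − (1 − 0.900099)(1 − 0.789978)(1 − 0.562705) = 0.9908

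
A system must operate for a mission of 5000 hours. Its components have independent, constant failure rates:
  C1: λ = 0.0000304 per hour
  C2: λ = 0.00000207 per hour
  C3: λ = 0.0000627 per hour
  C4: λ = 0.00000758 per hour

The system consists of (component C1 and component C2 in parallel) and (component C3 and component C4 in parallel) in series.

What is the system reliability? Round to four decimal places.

0.9886

R(C1) = exp(−0.0000304 × 5000) = 0.858988
R(C2) = exp(−0.00000207 × 5000) = 0.989703
R(C3) = exp(−0.0000627 × 5000) = 0.730884
R(C4) = exp(−0.00000758 × 5000) = 0.962809
Parallel (C1 and C2): 1 − (1 − 0.858988)(1 − 0.989703) = 0.998548
Parallel (C3 and C4): 1 − (1 − 0.730884)(1 − 0.962809) = 0.989991
Series ([0.998548] and [0.989991]): 0.998548 × 0.989991 = 0.9886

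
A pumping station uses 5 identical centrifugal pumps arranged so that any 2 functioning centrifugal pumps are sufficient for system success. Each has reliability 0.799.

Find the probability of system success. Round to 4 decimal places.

R = Σ_{i=2}^{5} C(5,i) p^i (1−p)^{5−i} with p = 0.799
C(5,2)·0.799^2·0.201^3 = 0.051842
C(5,3)·0.799^3·0.201^2 = 0.206078
C(5,4)·0.799^4·0.201^1 = 0.409594
C(5,5)·0.799^5·0.201^0 = 0.325637
Sum = 0.9932

0.9932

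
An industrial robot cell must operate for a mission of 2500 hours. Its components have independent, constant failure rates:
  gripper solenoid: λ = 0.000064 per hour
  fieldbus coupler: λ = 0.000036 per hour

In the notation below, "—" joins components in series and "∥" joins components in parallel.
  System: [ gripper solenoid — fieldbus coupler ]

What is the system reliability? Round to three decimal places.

R(gripper solenoid) = exp(−0.000064 × 2500) = 0.85214
R(fieldbus coupler) = exp(−0.000036 × 2500) = 0.91393
Series (gripper solenoid and fieldbus coupler): 0.85214 × 0.91393 = 0.779

0.779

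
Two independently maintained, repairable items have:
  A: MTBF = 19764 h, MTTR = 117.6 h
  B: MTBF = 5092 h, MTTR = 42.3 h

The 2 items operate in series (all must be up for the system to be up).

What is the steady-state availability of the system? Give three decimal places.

A(A) = MTBF/(MTBF+MTTR) = 19764/(19764+117.6) = 0.994085
A(B) = MTBF/(MTBF+MTTR) = 5092/(5092+42.3) = 0.991761
Series availability: 0.994085 × 0.991761 = 0.986

0.986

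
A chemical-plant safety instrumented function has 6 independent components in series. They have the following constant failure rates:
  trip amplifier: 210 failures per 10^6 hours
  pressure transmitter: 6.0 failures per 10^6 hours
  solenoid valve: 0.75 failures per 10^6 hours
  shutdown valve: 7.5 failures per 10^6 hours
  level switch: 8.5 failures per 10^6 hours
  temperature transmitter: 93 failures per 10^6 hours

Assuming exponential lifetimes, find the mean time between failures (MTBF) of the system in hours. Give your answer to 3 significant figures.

Series of exponential components: λ_sys = Σ λ_i
λ_sys = 0.00021 + 0.0000060 + 0.00000075 + 0.0000075 + 0.0000085 + 0.000093 = 3.2575e-04 /h
MTBF = 1 / λ_sys = 3070 h

3070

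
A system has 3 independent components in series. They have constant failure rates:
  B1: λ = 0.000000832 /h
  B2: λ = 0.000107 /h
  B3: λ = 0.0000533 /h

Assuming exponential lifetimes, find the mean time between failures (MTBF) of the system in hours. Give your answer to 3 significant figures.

6210

Series of exponential components: λ_sys = Σ λ_i
λ_sys = 0.000000832 + 0.000107 + 0.0000533 = 1.6113e-04 /h
MTBF = 1 / λ_sys = 6210 h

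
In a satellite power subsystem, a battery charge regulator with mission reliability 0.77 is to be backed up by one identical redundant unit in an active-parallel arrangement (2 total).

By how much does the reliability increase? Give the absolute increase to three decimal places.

0.177

R_before = 0.77
R_after = 1 − (1 − 0.77)^2 = 0.947
ΔR = 0.947 − 0.77 = 0.177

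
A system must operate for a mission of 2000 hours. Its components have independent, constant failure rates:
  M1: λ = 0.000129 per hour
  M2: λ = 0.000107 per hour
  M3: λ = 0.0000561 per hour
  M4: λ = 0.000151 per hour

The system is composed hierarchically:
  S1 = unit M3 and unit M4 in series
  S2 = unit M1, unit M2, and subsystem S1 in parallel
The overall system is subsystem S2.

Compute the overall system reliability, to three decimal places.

R(M1) = exp(−0.000129 × 2000) = 0.77260
R(M2) = exp(−0.000107 × 2000) = 0.80735
R(M3) = exp(−0.0000561 × 2000) = 0.89387
R(M4) = exp(−0.000151 × 2000) = 0.73934
Series (M3 and M4): 0.89387 × 0.73934 = 0.66087
Parallel (M1, M2, and [0.66087]): 1 − (1 − 0.77260)(1 − 0.80735)(1 − 0.66087) = 0.985

0.985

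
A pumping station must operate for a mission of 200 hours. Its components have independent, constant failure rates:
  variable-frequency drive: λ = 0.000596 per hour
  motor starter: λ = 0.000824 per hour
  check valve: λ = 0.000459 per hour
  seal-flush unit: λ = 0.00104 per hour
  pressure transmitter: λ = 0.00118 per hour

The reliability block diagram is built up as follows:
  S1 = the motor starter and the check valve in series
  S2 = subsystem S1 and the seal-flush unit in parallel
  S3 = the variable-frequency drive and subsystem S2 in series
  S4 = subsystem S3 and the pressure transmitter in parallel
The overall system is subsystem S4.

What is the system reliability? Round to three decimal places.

0.968

R(variable-frequency drive) = exp(−0.000596 × 200) = 0.88763
R(motor starter) = exp(−0.000824 × 200) = 0.84806
R(check valve) = exp(−0.000459 × 200) = 0.91229
R(seal-flush unit) = exp(−0.00104 × 200) = 0.81221
R(pressure transmitter) = exp(−0.00118 × 200) = 0.78978
Series (motor starter and check valve): 0.84806 × 0.91229 = 0.77368
Parallel ([0.77368] and seal-flush unit): 1 − (1 − 0.77368)(1 − 0.81221) = 0.95750
Series (variable-frequency drive and [0.95750]): 0.88763 × 0.95750 = 0.84991
Parallel ([0.84991] and pressure transmitter): 1 − (1 − 0.84991)(1 − 0.78978) = 0.968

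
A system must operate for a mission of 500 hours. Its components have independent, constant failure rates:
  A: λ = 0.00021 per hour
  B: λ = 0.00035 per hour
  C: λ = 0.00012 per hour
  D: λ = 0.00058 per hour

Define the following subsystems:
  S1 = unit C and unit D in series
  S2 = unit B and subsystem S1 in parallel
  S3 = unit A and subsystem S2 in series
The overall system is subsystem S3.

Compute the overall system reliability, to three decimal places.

0.858

R(A) = exp(−0.00021 × 500) = 0.90032
R(B) = exp(−0.00035 × 500) = 0.83946
R(C) = exp(−0.00012 × 500) = 0.94176
R(D) = exp(−0.00058 × 500) = 0.74826
Series (C and D): 0.94176 × 0.74826 = 0.70468
Parallel (B and [0.70468]): 1 − (1 − 0.83946)(1 − 0.70468) = 0.95259
Series (A and [0.95259]): 0.90032 × 0.95259 = 0.858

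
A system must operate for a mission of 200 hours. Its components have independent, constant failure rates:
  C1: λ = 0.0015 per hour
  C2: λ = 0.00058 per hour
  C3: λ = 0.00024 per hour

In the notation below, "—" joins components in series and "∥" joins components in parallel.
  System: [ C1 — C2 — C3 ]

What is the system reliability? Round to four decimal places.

R(C1) = exp(−0.0015 × 200) = 0.740818
R(C2) = exp(−0.00058 × 200) = 0.890475
R(C3) = exp(−0.00024 × 200) = 0.953134
Series (C1, C2, and C3): 0.740818 × 0.890475 × 0.953134 = 0.6288

0.6288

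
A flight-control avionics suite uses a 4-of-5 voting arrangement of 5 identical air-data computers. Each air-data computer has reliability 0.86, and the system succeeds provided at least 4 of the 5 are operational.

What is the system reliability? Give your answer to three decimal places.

0.853

R = Σ_{i=4}^{5} C(5,i) p^i (1−p)^{5−i} with p = 0.86
C(5,4)·0.86^4·0.14^1 = 0.38291
C(5,5)·0.86^5·0.14^0 = 0.47043
Sum = 0.853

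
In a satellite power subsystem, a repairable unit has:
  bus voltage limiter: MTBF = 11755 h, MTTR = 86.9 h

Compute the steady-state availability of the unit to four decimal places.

0.9927

A(bus voltage limiter) = MTBF/(MTBF+MTTR) = 11755/(11755+86.9) = 0.9927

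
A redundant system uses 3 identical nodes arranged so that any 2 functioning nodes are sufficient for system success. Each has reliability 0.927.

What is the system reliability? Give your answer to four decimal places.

0.9848

R = Σ_{i=2}^{3} C(3,i) p^i (1−p)^{3−i} with p = 0.927
C(3,2)·0.927^2·0.073^1 = 0.188193
C(3,3)·0.927^3·0.073^0 = 0.796598
Sum = 0.9848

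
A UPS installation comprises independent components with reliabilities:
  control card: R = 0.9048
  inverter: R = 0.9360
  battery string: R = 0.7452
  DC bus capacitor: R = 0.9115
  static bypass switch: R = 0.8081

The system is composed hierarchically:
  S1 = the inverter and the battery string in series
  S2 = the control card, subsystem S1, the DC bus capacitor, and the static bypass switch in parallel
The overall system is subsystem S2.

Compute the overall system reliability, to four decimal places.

Series (inverter and battery string): 0.936000 × 0.745200 = 0.697507
Parallel (control card, [0.697507], DC bus capacitor, and static bypass switch): 1 − (1 − 0.904800)(1 − 0.697507)(1 − 0.911500)(1 − 0.808100) = 0.9995

0.9995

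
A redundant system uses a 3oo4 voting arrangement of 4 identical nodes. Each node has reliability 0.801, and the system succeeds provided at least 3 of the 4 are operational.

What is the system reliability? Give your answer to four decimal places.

R = Σ_{i=3}^{4} C(4,i) p^i (1−p)^{4−i} with p = 0.801
C(4,3)·0.801^3·0.199^1 = 0.409082
C(4,4)·0.801^4·0.199^0 = 0.411652
Sum = 0.8207

0.8207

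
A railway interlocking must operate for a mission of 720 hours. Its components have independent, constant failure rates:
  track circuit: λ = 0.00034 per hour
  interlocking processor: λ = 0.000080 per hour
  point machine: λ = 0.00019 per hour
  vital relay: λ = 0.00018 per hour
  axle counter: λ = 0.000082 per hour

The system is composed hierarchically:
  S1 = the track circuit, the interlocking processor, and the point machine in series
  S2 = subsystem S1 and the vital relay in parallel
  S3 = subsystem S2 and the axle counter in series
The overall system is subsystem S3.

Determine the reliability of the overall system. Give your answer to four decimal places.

0.9019

R(track circuit) = exp(−0.00034 × 720) = 0.782861
R(interlocking processor) = exp(−0.000080 × 720) = 0.944027
R(point machine) = exp(−0.00019 × 720) = 0.872145
R(vital relay) = exp(−0.00018 × 720) = 0.878447
R(axle counter) = exp(−0.000082 × 720) = 0.942669
Series (track circuit, interlocking processor, and point machine): 0.782861 × 0.944027 × 0.872145 = 0.644552
Parallel ([0.644552] and vital relay): 1 − (1 − 0.644552)(1 − 0.878447) = 0.956794
Series ([0.956794] and axle counter): 0.956794 × 0.942669 = 0.9019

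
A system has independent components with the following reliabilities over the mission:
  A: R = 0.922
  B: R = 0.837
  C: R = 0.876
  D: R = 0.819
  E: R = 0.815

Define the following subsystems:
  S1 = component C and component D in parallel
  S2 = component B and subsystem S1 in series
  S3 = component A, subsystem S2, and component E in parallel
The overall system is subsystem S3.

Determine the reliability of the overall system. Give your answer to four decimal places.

Parallel (C and D): 1 − (1 − 0.876000)(1 − 0.819000) = 0.977556
Series (B and [0.977556]): 0.837000 × 0.977556 = 0.818214
Parallel (A, [0.818214], and E): 1 − (1 − 0.922000)(1 − 0.818214)(1 − 0.815000) = 0.9974

0.9974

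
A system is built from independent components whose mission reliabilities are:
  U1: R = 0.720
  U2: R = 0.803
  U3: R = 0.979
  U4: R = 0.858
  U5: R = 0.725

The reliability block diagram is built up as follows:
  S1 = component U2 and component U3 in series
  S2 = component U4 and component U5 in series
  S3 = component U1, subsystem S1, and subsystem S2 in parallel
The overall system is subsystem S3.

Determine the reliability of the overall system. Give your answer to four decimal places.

Series (U2 and U3): 0.803000 × 0.979000 = 0.786137
Series (U4 and U5): 0.858000 × 0.725000 = 0.622050
Parallel (U1, [0.786137], and [0.622050]): 1 − (1 − 0.720000)(1 − 0.786137)(1 − 0.622050) = 0.9774

0.9774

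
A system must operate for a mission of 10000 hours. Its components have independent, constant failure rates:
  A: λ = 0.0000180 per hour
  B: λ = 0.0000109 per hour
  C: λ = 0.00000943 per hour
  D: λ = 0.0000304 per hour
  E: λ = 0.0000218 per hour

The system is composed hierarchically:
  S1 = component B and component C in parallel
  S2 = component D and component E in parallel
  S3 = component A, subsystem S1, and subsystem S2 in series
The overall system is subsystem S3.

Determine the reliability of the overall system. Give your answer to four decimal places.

R(A) = exp(−0.0000180 × 10000) = 0.835270
R(B) = exp(−0.0000109 × 10000) = 0.896730
R(C) = exp(−0.00000943 × 10000) = 0.910010
R(D) = exp(−0.0000304 × 10000) = 0.737861
R(E) = exp(−0.0000218 × 10000) = 0.804125
Parallel (B and C): 1 − (1 − 0.896730)(1 − 0.910010) = 0.990707
Parallel (D and E): 1 − (1 − 0.737861)(1 − 0.804125) = 0.948654
Series (A, [0.990707], and [0.948654]): 0.835270 × 0.990707 × 0.948654 = 0.7850

0.7850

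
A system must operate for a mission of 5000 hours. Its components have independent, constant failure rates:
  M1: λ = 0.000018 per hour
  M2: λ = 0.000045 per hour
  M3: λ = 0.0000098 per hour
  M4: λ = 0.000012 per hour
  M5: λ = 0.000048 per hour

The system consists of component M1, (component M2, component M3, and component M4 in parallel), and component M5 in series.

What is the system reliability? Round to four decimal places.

0.7185

R(M1) = exp(−0.000018 × 5000) = 0.913931
R(M2) = exp(−0.000045 × 5000) = 0.798516
R(M3) = exp(−0.0000098 × 5000) = 0.952181
R(M4) = exp(−0.000012 × 5000) = 0.941765
R(M5) = exp(−0.000048 × 5000) = 0.786628
Parallel (M2, M3, and M4): 1 − (1 − 0.798516)(1 − 0.952181)(1 − 0.941765) = 0.999439
Series (M1, [0.999439], and M5): 0.913931 × 0.999439 × 0.786628 = 0.7185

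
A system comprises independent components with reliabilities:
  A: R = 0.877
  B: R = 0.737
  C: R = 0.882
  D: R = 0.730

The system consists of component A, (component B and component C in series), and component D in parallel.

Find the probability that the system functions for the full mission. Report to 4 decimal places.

Series (B and C): 0.737000 × 0.882000 = 0.650034
Parallel (A, [0.650034], and D): 1 − (1 − 0.877000)(1 − 0.650034)(1 − 0.730000) = 0.9884

0.9884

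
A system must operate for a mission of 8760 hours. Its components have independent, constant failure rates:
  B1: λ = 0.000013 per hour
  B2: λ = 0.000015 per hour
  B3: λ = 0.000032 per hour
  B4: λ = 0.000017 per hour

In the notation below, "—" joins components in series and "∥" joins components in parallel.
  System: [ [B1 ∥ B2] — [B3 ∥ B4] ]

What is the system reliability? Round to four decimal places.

R(B1) = exp(−0.000013 × 8760) = 0.892365
R(B2) = exp(−0.000015 × 8760) = 0.876867
R(B3) = exp(−0.000032 × 8760) = 0.755542
R(B4) = exp(−0.000017 × 8760) = 0.861638
Parallel (B1 and B2): 1 − (1 − 0.892365)(1 − 0.876867) = 0.986747
Parallel (B3 and B4): 1 − (1 − 0.755542)(1 − 0.861638) = 0.966176
Series ([0.986747] and [0.966176]): 0.986747 × 0.966176 = 0.9534

0.9534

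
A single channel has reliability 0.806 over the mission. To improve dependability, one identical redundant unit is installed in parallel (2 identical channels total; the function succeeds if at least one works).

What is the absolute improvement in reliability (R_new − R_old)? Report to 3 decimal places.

0.156

R_before = 0.806
R_after = 1 − (1 − 0.806)^2 = 0.962
ΔR = 0.962 − 0.806 = 0.156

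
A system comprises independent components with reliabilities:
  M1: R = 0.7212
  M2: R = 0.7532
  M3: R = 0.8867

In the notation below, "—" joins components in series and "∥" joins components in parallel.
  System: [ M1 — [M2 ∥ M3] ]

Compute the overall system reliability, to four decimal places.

Parallel (M2 and M3): 1 − (1 − 0.753200)(1 − 0.886700) = 0.972038
Series (M1 and [0.972038]): 0.721200 × 0.972038 = 0.7010

0.7010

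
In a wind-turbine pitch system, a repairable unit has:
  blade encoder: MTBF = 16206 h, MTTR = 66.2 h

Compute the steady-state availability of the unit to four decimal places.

0.9959

A(blade encoder) = MTBF/(MTBF+MTTR) = 16206/(16206+66.2) = 0.9959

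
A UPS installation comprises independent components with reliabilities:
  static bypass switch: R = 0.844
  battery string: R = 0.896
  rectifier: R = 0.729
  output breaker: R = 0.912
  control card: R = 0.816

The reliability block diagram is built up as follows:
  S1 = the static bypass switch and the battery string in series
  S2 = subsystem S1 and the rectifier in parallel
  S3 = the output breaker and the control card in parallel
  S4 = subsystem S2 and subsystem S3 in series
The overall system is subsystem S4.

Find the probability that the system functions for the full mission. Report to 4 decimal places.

Series (static bypass switch and battery string): 0.844000 × 0.896000 = 0.756224
Parallel ([0.756224] and rectifier): 1 − (1 − 0.756224)(1 − 0.729000) = 0.933937
Parallel (output breaker and control card): 1 − (1 − 0.912000)(1 − 0.816000) = 0.983808
Series ([0.933937] and [0.983808]): 0.933937 × 0.983808 = 0.9188

0.9188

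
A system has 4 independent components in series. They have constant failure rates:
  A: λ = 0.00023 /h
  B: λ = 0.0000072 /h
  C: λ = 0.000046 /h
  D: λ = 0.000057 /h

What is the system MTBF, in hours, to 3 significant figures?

Series of exponential components: λ_sys = Σ λ_i
λ_sys = 0.00023 + 0.0000072 + 0.000046 + 0.000057 = 3.4020e-04 /h
MTBF = 1 / λ_sys = 2940 h

2940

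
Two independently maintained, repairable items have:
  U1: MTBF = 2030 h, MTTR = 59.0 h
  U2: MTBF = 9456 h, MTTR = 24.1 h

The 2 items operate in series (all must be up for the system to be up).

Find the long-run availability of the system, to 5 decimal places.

A(U1) = MTBF/(MTBF+MTTR) = 2030/(2030+59.0) = 0.971757
A(U2) = MTBF/(MTBF+MTTR) = 9456/(9456+24.1) = 0.997458
Series availability: 0.971757 × 0.997458 = 0.96929

0.96929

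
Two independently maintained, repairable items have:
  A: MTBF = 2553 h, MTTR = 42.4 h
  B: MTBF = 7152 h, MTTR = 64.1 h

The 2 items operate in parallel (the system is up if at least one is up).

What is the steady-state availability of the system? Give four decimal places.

A(A) = MTBF/(MTBF+MTTR) = 2553/(2553+42.4) = 0.983663
A(B) = MTBF/(MTBF+MTTR) = 7152/(7152+64.1) = 0.991117
Parallel availability: 1 − (1 − 0.983663)(1 − 0.991117) = 0.9999

0.9999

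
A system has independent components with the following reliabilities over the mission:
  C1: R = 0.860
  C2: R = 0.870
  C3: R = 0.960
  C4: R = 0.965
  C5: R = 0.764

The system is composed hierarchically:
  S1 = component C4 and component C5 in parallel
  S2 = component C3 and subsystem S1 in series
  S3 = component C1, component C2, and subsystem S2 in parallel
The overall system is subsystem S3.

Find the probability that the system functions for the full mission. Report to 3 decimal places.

Parallel (C4 and C5): 1 − (1 − 0.96500)(1 − 0.76400) = 0.99174
Series (C3 and [0.99174]): 0.96000 × 0.99174 = 0.95207
Parallel (C1, C2, and [0.95207]): 1 − (1 − 0.86000)(1 − 0.87000)(1 − 0.95207) = 0.999

0.999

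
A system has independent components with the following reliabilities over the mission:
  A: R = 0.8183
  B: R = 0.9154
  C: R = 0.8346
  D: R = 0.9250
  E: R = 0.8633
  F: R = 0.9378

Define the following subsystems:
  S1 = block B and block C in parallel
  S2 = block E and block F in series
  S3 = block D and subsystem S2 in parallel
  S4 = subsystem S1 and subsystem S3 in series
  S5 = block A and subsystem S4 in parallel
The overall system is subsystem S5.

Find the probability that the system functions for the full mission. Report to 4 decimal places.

Parallel (B and C): 1 − (1 − 0.915400)(1 − 0.834600) = 0.986007
Series (E and F): 0.863300 × 0.937800 = 0.809603
Parallel (D and [0.809603]): 1 − (1 − 0.925000)(1 − 0.809603) = 0.985720
Series ([0.986007] and [0.985720]): 0.986007 × 0.985720 = 0.971927
Parallel (A and [0.971927]): 1 − (1 − 0.818300)(1 − 0.971927) = 0.9949

0.9949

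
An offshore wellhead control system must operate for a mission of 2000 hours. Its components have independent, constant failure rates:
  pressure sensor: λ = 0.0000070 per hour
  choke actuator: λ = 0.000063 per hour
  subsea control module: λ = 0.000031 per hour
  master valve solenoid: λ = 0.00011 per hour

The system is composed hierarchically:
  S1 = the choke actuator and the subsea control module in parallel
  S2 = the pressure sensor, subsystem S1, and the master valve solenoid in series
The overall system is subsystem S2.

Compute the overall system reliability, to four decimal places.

R(pressure sensor) = exp(−0.0000070 × 2000) = 0.986098
R(choke actuator) = exp(−0.000063 × 2000) = 0.881615
R(subsea control module) = exp(−0.000031 × 2000) = 0.939883
R(master valve solenoid) = exp(−0.00011 × 2000) = 0.802519
Parallel (choke actuator and subsea control module): 1 − (1 − 0.881615)(1 − 0.939883) = 0.992883
Series (pressure sensor, [0.992883], and master valve solenoid): 0.986098 × 0.992883 × 0.802519 = 0.7857

0.7857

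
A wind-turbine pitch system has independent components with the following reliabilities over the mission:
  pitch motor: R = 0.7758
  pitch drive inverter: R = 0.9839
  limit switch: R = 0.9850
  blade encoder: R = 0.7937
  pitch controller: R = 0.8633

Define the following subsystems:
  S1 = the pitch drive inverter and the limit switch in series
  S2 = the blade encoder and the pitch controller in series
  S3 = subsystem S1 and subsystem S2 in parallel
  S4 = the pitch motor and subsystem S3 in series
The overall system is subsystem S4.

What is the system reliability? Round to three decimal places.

Series (pitch drive inverter and limit switch): 0.98390 × 0.98500 = 0.96914
Series (blade encoder and pitch controller): 0.79370 × 0.86330 = 0.68520
Parallel ([0.96914] and [0.68520]): 1 − (1 − 0.96914)(1 − 0.68520) = 0.99029
Series (pitch motor and [0.99029]): 0.77580 × 0.99029 = 0.768

0.768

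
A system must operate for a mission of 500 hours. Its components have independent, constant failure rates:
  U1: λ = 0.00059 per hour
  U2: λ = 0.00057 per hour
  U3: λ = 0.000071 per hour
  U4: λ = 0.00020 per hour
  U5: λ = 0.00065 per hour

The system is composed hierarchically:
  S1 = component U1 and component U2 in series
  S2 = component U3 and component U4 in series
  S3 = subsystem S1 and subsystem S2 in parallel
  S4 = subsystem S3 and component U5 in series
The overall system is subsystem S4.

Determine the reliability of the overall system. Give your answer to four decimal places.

R(U1) = exp(−0.00059 × 500) = 0.744532
R(U2) = exp(−0.00057 × 500) = 0.752014
R(U3) = exp(−0.000071 × 500) = 0.965123
R(U4) = exp(−0.00020 × 500) = 0.904837
R(U5) = exp(−0.00065 × 500) = 0.722527
Series (U1 and U2): 0.744532 × 0.752014 = 0.559898
Series (U3 and U4): 0.965123 × 0.904837 = 0.873279
Parallel ([0.559898] and [0.873279]): 1 − (1 − 0.559898)(1 − 0.873279) = 0.944230
Series ([0.944230] and U5): 0.944230 × 0.722527 = 0.6822

0.6822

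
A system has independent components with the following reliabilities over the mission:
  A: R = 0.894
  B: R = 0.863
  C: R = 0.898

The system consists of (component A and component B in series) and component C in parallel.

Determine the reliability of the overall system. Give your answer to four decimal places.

Series (A and B): 0.894000 × 0.863000 = 0.771522
Parallel ([0.771522] and C): 1 − (1 − 0.771522)(1 − 0.898000) = 0.9767

0.9767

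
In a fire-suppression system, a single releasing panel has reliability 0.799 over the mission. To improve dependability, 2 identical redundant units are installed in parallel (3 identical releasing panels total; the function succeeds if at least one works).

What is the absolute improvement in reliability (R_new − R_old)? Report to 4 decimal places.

R_before = 0.799
R_after = 1 − (1 − 0.799)^3 = 0.9919
ΔR = 0.9919 − 0.799 = 0.1929

0.1929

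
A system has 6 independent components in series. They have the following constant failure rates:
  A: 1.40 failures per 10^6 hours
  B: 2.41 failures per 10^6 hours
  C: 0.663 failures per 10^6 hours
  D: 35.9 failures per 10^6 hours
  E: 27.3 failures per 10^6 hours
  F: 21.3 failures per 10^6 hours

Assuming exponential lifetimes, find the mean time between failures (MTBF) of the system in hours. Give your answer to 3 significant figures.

11200

Series of exponential components: λ_sys = Σ λ_i
λ_sys = 0.00000140 + 0.00000241 + 0.000000663 + 0.0000359 + 0.0000273 + 0.0000213 = 8.8973e-05 /h
MTBF = 1 / λ_sys = 11200 h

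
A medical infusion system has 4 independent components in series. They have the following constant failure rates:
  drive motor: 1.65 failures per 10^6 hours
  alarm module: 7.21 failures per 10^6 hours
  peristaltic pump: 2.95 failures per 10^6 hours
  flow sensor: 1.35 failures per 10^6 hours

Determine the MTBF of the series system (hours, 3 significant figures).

76000

Series of exponential components: λ_sys = Σ λ_i
λ_sys = 0.00000165 + 0.00000721 + 0.00000295 + 0.00000135 = 1.3160e-05 /h
MTBF = 1 / λ_sys = 76000 h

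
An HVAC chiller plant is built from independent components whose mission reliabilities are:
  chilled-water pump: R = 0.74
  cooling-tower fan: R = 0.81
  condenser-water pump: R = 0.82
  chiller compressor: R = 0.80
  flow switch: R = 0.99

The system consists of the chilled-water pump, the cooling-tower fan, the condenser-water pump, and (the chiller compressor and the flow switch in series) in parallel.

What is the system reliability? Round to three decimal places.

0.998

Series (chiller compressor and flow switch): 0.80000 × 0.99000 = 0.79200
Parallel (chilled-water pump, cooling-tower fan, condenser-water pump, and [0.79200]): 1 − (1 − 0.74000)(1 − 0.81000)(1 − 0.82000)(1 − 0.79200) = 0.998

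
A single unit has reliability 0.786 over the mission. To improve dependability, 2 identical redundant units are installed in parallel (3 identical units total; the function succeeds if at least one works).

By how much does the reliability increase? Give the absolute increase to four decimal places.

0.2042

R_before = 0.786
R_after = 1 − (1 − 0.786)^3 = 0.9902
ΔR = 0.9902 − 0.786 = 0.2042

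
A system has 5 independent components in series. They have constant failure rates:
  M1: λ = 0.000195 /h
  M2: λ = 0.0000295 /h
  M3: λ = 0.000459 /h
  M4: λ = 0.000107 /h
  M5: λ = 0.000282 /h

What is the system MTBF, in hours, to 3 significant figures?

932

Series of exponential components: λ_sys = Σ λ_i
λ_sys = 0.000195 + 0.0000295 + 0.000459 + 0.000107 + 0.000282 = 1.0725e-03 /h
MTBF = 1 / λ_sys = 932 h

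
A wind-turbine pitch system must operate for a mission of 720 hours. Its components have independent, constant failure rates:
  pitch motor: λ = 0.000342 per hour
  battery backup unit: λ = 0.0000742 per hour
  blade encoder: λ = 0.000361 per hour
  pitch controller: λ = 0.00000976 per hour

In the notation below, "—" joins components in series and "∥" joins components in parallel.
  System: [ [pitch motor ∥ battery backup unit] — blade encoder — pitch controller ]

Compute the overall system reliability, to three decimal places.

0.757

R(pitch motor) = exp(−0.000342 × 720) = 0.78173
R(battery backup unit) = exp(−0.0000742 × 720) = 0.94798
R(blade encoder) = exp(−0.000361 × 720) = 0.77111
R(pitch controller) = exp(−0.00000976 × 720) = 0.99300
Parallel (pitch motor and battery backup unit): 1 − (1 − 0.78173)(1 − 0.94798) = 0.98865
Series ([0.98865], blade encoder, and pitch controller): 0.98865 × 0.77111 × 0.99300 = 0.757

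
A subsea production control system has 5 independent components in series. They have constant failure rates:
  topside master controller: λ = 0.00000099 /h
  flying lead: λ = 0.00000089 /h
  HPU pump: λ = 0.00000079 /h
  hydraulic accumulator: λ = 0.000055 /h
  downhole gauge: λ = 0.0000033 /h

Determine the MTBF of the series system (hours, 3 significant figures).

16400

Series of exponential components: λ_sys = Σ λ_i
λ_sys = 0.00000099 + 0.00000089 + 0.00000079 + 0.000055 + 0.0000033 = 6.0970e-05 /h
MTBF = 1 / λ_sys = 16400 h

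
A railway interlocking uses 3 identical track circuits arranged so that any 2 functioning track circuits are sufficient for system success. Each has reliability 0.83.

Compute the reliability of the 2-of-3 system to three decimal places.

0.923

R = Σ_{i=2}^{3} C(3,i) p^i (1−p)^{3−i} with p = 0.83
C(3,2)·0.83^2·0.17^1 = 0.35134
C(3,3)·0.83^3·0.17^0 = 0.57179
Sum = 0.923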